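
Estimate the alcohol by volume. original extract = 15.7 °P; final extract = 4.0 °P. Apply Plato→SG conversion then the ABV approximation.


SG = 259/(259 − P);  ABV = (OG − FG)·131.25
OG = 259/(259 − 15.7) = 1.0645
FG = 259/(259 − 4.0) = 1.0157
ABV = (1.0645 − 1.0157)·131.25

6.4107 % ABV


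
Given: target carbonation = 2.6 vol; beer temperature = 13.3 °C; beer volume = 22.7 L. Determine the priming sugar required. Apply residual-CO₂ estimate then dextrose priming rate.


residual = 14.695·(0.01821 + 0.09011·e^(−0.04·T));  sugar = (target − residual)·4.0·V
residual = 14.695·(0.01821 + 0.09011·e^(−0.04·13.3)) = 1.0454
sugar = (2.6 − 1.0454)·4.0·22.7

141.1532 g


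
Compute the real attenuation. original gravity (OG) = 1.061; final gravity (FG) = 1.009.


AA = (OG−FG)/(OG−1)·100;  RA = AA·0.8192
AA = (1.061 − 1.009)/(1.061 − 1)·100 = 85.2459
RA = 85.2459·0.8192

69.8334 %


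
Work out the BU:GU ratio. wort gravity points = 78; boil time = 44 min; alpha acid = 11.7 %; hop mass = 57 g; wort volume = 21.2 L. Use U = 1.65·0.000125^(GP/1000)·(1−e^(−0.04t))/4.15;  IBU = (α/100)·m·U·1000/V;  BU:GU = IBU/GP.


U = 1.65·0.000125^(78/1000)·(1−e^(−0.04·44))/4.15 = 0.1633
IBU = (11.7/100)·57·0.1633·1000/21.2 = 51.3720
BU:GU = 51.3720/78

0.6586


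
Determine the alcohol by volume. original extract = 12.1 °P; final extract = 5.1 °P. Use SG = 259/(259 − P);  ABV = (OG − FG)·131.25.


OG = 259/(259 − 12.1) = 1.0490
FG = 259/(259 − 5.1) = 1.0201
ABV = (1.0490 − 1.0201)·131.25

3.7959 % ABV


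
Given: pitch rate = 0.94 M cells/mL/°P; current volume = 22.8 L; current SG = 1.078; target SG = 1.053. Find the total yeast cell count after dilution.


V_w = V·((SG_c−1)/(SG_t−1)−1);  °P = 259 − 259/SG_t;  cells = rate·(V+V_w)·°P
V_w = 22.8·((1.078−1)/(1.053−1)−1) = 10.7547
V_final = 22.8 + 10.7547 = 33.5547
°P = 259 − 259/1.053 = 13.0361
cells = 0.94·33.5547·13.0361

411.1769 billion cells


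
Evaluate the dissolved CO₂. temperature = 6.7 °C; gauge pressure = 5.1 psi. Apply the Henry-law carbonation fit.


vols = (P + 14.695)·(0.01821 + 0.09011·e^(−0.04·T))
vols = (5.1 + 14.695)·(0.01821 + 0.09011·e^(−0.04·6.7))

1.7249 volumes


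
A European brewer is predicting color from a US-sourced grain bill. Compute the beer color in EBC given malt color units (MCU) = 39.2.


SRM = 1.4922·MCU^0.6859;  EBC = SRM·1.97
SRM = 1.4922·39.2^0.6859 = 18.4783
EBC = 18.4783·1.97

36.4022 EBC


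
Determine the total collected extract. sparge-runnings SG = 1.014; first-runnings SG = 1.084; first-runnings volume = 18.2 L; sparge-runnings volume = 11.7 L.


total = Σ (SG_i − 1)·1000·V_i
first = (1.084 − 1)·1000·18.2 = 1528.8000
sparge = (1.014 − 1)·1000·11.7 = 163.8000
total = 1528.8000 + 163.8000

1692.6000 gravity·L


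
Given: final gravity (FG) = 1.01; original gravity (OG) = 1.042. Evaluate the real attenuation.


AA = (OG−FG)/(OG−1)·100;  RA = AA·0.8192
AA = (1.042 − 1.01)/(1.042 − 1)·100 = 76.1905
RA = 76.1905·0.8192

62.4152 %


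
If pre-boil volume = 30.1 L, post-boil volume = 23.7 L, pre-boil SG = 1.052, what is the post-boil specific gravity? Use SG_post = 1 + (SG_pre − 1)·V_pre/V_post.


pts_pre = (1.052 − 1)·1000 = 52.0000
pts_post = 52.0000·30.1/23.7 = 66.0422
SG_post = 1 + 66.0422/1000

1.0660


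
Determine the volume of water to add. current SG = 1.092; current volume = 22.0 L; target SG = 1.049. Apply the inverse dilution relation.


V_water = V·((SG_curr − 1)/(SG_target − 1) − 1)
V_water = 22.0·((1.092 − 1)/(1.049 − 1) − 1)

19.3061 L


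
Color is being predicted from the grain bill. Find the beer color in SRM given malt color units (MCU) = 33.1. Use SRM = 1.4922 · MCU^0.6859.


SRM = 1.4922 · 33.1^0.6859

16.4542 SRM


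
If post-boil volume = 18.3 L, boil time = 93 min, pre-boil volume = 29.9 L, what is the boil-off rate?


rate = (V_pre − V_post) / (t_min/60)
rate = (29.9 − 18.3) / (93/60)

7.4839 L/hr


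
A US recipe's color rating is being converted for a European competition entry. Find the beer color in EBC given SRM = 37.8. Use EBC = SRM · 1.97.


EBC = 37.8 · 1.97

74.4660 EBC


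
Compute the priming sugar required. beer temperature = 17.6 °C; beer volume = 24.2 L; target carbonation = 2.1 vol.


residual = 14.695·(0.01821 + 0.09011·e^(−0.04·T));  sugar = (target − residual)·4.0·V
residual = 14.695·(0.01821 + 0.09011·e^(−0.04·17.6)) = 0.9225
sugar = (2.1 − 0.9225)·4.0·24.2

113.9788 g


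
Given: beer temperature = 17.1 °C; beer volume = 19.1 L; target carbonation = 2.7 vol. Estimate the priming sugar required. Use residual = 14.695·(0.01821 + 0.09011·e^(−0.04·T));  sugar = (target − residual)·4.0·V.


residual = 14.695·(0.01821 + 0.09011·e^(−0.04·17.1)) = 0.9358
sugar = (2.7 − 0.9358)·4.0·19.1

134.7877 g


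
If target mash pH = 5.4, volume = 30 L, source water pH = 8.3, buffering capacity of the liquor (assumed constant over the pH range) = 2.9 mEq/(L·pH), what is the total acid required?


acid = buffering capacity · (pH_source − pH_target) · V
acid = 2.9 · (8.3 − 5.4) · 30

252.3000 mEq


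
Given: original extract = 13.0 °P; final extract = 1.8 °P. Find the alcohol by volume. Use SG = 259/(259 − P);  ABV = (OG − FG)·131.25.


OG = 259/(259 − 13.0) = 1.0528
FG = 259/(259 − 1.8) = 1.0070
ABV = (1.0528 − 1.0070)·131.25

6.0174 % ABV


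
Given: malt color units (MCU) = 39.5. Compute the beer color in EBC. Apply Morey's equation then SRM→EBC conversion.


SRM = 1.4922·MCU^0.6859;  EBC = SRM·1.97
SRM = 1.4922·39.5^0.6859 = 18.5752
EBC = 18.5752·1.97

36.5931 EBC


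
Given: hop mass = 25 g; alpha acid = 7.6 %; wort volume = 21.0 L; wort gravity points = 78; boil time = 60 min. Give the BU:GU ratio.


U = 1.65·0.000125^(GP/1000)·(1−e^(−0.04t))/4.15;  IBU = (α/100)·m·U·1000/V;  BU:GU = IBU/GP
U = 1.65·0.000125^(78/1000)·(1−e^(−0.04·60))/4.15 = 0.1793
IBU = (7.6/100)·25·0.1793·1000/21.0 = 16.2266
BU:GU = 16.2266/78

0.2080


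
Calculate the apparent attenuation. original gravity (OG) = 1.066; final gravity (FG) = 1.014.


AA = (OG − FG)/(OG − 1) · 100
AA = (1.066 − 1.014)/(1.066 − 1) · 100

78.7879 %


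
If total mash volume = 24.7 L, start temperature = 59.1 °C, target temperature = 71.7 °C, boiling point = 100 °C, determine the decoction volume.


V_dec = V_total·(T_target − T_start)/(T_boil − T_start)
V_dec = 24.7·(71.7 − 59.1)/(100 − 59.1)

7.6093 L


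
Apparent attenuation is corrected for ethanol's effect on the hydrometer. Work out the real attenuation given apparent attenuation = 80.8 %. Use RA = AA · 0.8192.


RA = 80.8 · 0.8192

66.1914 %


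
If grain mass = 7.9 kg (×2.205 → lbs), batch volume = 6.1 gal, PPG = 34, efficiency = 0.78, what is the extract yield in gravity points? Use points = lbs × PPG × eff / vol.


lbs = 7.9 × 2.205 = 17.4195
points = 17.4195 × 34 × 0.78 / 6.1

75.7320 points


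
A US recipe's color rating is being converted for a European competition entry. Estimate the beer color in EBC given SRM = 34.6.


EBC = SRM · 1.97
EBC = 34.6 · 1.97

68.1620 EBC


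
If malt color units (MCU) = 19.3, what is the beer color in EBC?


SRM = 1.4922·MCU^0.6859;  EBC = SRM·1.97
SRM = 1.4922·19.3^0.6859 = 11.3656
EBC = 11.3656·1.97

22.3902 EBC


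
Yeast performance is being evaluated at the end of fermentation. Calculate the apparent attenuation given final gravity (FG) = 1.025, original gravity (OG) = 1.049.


AA = (OG − FG)/(OG − 1) · 100
AA = (1.049 − 1.025)/(1.049 − 1) · 100

48.9796 %


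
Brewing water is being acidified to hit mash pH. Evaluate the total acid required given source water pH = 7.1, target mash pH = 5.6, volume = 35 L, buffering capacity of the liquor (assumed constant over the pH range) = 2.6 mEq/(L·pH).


acid = buffering capacity · (pH_source − pH_target) · V
acid = 2.6 · (7.1 − 5.6) · 35

136.5000 mEq


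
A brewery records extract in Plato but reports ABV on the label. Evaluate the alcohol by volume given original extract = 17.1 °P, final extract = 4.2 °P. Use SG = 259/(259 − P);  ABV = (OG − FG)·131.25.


OG = 259/(259 − 17.1) = 1.0707
FG = 259/(259 − 4.2) = 1.0165
ABV = (1.0707 − 1.0165)·131.25

7.1146 % ABV


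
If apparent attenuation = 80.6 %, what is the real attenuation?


RA = AA · 0.8192
RA = 80.6 · 0.8192

66.0275 %


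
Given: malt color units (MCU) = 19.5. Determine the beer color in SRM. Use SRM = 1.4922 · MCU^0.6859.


SRM = 1.4922 · 19.5^0.6859

11.4462 SRM


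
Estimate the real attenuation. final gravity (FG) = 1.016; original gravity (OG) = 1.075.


AA = (OG−FG)/(OG−1)·100;  RA = AA·0.8192
AA = (1.075 − 1.016)/(1.075 − 1)·100 = 78.6667
RA = 78.6667·0.8192

64.4437 %


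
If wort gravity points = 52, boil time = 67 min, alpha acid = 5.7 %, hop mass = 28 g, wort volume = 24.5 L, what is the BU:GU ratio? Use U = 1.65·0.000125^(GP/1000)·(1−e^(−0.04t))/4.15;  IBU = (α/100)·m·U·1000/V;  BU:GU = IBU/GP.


U = 1.65·0.000125^(52/1000)·(1−e^(−0.04·67))/4.15 = 0.2321
IBU = (5.7/100)·28·0.2321·1000/24.5 = 15.1180
BU:GU = 15.1180/52

0.2907


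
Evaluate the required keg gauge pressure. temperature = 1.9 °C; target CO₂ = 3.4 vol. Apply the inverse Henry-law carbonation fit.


psi = vols/(0.01821 + 0.09011·e^(−0.04·T)) − 14.695
psi = 3.4/(0.01821 + 0.09011·e^(−0.04·1.9)) − 14.695

18.7283 psi


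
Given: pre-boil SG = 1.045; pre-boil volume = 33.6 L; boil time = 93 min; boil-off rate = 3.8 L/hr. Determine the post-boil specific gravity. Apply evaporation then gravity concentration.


V_post = V_pre − rate·(t/60);  SG_post = 1 + (SG_pre−1)·V_pre/V_post
V_post = 33.6 − 3.8·(93/60) = 27.7100
SG_post = 1 + (1.045 − 1)·33.6/27.7100

1.0546


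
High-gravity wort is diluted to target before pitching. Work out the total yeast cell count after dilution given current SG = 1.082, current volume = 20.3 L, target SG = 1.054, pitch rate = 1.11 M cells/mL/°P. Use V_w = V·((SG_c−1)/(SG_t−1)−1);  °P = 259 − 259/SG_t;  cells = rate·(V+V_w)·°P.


V_w = 20.3·((1.082−1)/(1.054−1)−1) = 10.5259
V_final = 20.3 + 10.5259 = 30.8259
°P = 259 − 259/1.054 = 13.2694
cells = 1.11·30.8259·13.2694

454.0378 billion cells


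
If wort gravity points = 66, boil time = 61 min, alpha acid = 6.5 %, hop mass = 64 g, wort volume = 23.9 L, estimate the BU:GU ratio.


U = 1.65·0.000125^(GP/1000)·(1−e^(−0.04t))/4.15;  IBU = (α/100)·m·U·1000/V;  BU:GU = IBU/GP
U = 1.65·0.000125^(66/1000)·(1−e^(−0.04·61))/4.15 = 0.2006
IBU = (6.5/100)·64·0.2006·1000/23.9 = 34.9077
BU:GU = 34.9077/66

0.5289


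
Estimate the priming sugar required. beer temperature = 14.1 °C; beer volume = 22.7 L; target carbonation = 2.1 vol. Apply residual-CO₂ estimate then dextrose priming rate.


residual = 14.695·(0.01821 + 0.09011·e^(−0.04·T));  sugar = (target − residual)·4.0·V
residual = 14.695·(0.01821 + 0.09011·e^(−0.04·14.1)) = 1.0210
sugar = (2.1 − 1.0210)·4.0·22.7

97.9775 g


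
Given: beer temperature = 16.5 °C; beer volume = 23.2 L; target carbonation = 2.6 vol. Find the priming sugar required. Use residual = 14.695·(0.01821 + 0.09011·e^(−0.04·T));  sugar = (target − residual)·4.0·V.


residual = 14.695·(0.01821 + 0.09011·e^(−0.04·16.5)) = 0.9520
sugar = (2.6 − 0.9520)·4.0·23.2

152.9350 g


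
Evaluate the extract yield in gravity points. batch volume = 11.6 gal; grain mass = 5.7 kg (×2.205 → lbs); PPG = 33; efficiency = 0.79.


points = lbs × PPG × eff / vol
lbs = 5.7 × 2.205 = 12.5685
points = 12.5685 × 33 × 0.79 / 11.6

28.2466 points


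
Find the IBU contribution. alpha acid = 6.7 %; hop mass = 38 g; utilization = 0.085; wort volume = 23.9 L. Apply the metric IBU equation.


IBU = (α/100)·mass·U·1000 / V
IBU = (6.7/100)·38·0.085·1000 / 23.9

9.0548 IBU


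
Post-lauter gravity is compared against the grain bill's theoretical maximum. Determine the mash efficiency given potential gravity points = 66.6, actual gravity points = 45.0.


efficiency = actual / potential × 100
efficiency = 45.0 / 66.6 × 100

67.5676 %


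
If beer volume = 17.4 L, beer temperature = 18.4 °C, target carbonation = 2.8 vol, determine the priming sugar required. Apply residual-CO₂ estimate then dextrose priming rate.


residual = 14.695·(0.01821 + 0.09011·e^(−0.04·T));  sugar = (target − residual)·4.0·V
residual = 14.695·(0.01821 + 0.09011·e^(−0.04·18.4)) = 0.9019
sugar = (2.8 − 0.9019)·4.0·17.4

132.1073 g


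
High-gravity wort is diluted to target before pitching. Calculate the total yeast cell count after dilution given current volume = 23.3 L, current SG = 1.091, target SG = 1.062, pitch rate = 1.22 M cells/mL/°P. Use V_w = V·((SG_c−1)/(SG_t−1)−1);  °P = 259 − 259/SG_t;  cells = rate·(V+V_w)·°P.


V_w = 23.3·((1.091−1)/(1.062−1)−1) = 10.8984
V_final = 23.3 + 10.8984 = 34.1984
°P = 259 − 259/1.062 = 15.1205
cells = 1.22·34.1984·15.1205

630.8591 billion cells


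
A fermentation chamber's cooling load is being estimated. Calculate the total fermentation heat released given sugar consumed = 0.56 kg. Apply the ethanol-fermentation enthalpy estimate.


Q = m_sugar · 590 kJ/kg
Q = 0.56 · 590

330.4000 kJ


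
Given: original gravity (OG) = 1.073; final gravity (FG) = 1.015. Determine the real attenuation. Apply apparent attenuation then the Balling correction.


AA = (OG−FG)/(OG−1)·100;  RA = AA·0.8192
AA = (1.073 − 1.015)/(1.073 − 1)·100 = 79.4521
RA = 79.4521·0.8192

65.0871 %


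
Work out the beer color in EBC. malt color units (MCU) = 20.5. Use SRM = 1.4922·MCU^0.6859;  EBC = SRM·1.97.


SRM = 1.4922·20.5^0.6859 = 11.8457
EBC = 11.8457·1.97

23.3359 EBC


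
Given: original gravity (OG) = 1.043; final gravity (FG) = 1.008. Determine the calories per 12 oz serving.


ABW = (OG−FG)·131.25·0.79/FG;  °P = 259 − 259/SG (for OG→OE and FG→AE);  RE = 0.1808·OE + 0.8192·AE;  Cal = (6.9·ABW + 4·(RE−0.1))·FG·3.55
ABW = (1.043 − 1.008)·131.25·0.79/1.008 = 3.6003
OE = 259 − 259/1.043 = 10.6779 °P
AE = 259 − 259/1.008 = 2.0556 °P
RE = 0.1808·10.6779 + 0.8192·2.0556 = 3.6145 °P
Cal = (6.9·3.6003 + 4·(3.6145−0.1))·1.008·3.55

139.1986 kcal


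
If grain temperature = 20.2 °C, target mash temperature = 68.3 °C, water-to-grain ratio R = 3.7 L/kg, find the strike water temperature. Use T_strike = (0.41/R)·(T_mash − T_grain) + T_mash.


T_strike = (0.41/3.7)·(68.3 − 20.2) + 68.3

73.6300 °C


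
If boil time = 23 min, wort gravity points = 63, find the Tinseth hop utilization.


U = 1.65·0.000125^(GP/1000) · (1 − e^(−0.04·t))/4.15
bigness = 1.65·0.000125^(63/1000) = 0.9367
boil_factor = (1 − e^(−0.04·23))/4.15 = 0.1449
U = 0.9367 · 0.1449

0.1358


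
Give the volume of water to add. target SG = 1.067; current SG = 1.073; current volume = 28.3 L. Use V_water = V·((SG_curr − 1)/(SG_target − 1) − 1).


V_water = 28.3·((1.073 − 1)/(1.067 − 1) − 1)

2.5343 L


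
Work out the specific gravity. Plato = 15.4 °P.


SG = 259/(259 − P)
SG = 259/(259 − 15.4)

1.0632


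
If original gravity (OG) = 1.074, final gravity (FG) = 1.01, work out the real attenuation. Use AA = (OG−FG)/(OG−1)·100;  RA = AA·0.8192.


AA = (1.074 − 1.01)/(1.074 − 1)·100 = 86.4865
RA = 86.4865·0.8192

70.8497 %


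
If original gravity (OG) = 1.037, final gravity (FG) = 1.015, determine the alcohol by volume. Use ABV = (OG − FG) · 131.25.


ABV = (1.037 − 1.015) · 131.25

2.8875 % ABV


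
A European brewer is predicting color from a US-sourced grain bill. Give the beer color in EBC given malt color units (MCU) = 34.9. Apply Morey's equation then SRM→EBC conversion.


SRM = 1.4922·MCU^0.6859;  EBC = SRM·1.97
SRM = 1.4922·34.9^0.6859 = 17.0628
EBC = 17.0628·1.97

33.6138 EBC


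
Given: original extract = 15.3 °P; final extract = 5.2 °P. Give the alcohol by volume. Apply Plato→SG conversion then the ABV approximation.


SG = 259/(259 − P);  ABV = (OG − FG)·131.25
OG = 259/(259 − 15.3) = 1.0628
FG = 259/(259 − 5.2) = 1.0205
ABV = (1.0628 − 1.0205)·131.25

5.5510 % ABV


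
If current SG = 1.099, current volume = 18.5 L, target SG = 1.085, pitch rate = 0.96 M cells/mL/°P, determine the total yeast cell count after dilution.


V_w = V·((SG_c−1)/(SG_t−1)−1);  °P = 259 − 259/SG_t;  cells = rate·(V+V_w)·°P
V_w = 18.5·((1.099−1)/(1.085−1)−1) = 3.0471
V_final = 18.5 + 3.0471 = 21.5471
°P = 259 − 259/1.085 = 20.2903
cells = 0.96·21.5471·20.2903

419.7089 billion cells


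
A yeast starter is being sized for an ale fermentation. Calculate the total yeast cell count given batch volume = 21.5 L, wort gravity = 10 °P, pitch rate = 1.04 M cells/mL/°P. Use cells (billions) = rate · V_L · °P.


cells = 1.04 · 21.5 · 10

223.6000 billion cells


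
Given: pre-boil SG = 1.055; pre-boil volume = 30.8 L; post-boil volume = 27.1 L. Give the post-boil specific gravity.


SG_post = 1 + (SG_pre − 1)·V_pre/V_post
pts_pre = (1.055 − 1)·1000 = 55.0000
pts_post = 55.0000·30.8/27.1 = 62.5092
SG_post = 1 + 62.5092/1000

1.0625


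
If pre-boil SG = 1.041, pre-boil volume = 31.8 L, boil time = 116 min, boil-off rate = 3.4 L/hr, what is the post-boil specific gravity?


V_post = V_pre − rate·(t/60);  SG_post = 1 + (SG_pre−1)·V_pre/V_post
V_post = 31.8 − 3.4·(116/60) = 25.2267
SG_post = 1 + (1.041 − 1)·31.8/25.2267

1.0517


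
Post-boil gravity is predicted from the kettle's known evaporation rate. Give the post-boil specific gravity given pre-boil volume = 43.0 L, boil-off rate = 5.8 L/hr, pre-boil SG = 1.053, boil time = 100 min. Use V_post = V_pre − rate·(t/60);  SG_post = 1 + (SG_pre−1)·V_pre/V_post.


V_post = 43.0 − 5.8·(100/60) = 33.3333
SG_post = 1 + (1.053 − 1)·43.0/33.3333

1.0684


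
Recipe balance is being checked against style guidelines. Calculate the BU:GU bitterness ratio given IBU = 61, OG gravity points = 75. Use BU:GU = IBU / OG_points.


BU:GU = 61 / 75

0.8133


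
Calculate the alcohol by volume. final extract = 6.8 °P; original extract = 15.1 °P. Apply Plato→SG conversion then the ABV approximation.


SG = 259/(259 − P);  ABV = (OG − FG)·131.25
OG = 259/(259 − 15.1) = 1.0619
FG = 259/(259 − 6.8) = 1.0270
ABV = (1.0619 − 1.0270)·131.25

4.5869 % ABV


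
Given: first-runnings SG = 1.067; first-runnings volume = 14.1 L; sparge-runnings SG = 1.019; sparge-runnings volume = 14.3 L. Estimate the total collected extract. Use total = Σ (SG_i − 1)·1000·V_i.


first = (1.067 − 1)·1000·14.1 = 944.7000
sparge = (1.019 − 1)·1000·14.3 = 271.7000
total = 944.7000 + 271.7000

1216.4000 gravity·L


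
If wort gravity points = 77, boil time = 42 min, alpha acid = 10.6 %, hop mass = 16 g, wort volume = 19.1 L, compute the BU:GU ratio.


U = 1.65·0.000125^(GP/1000)·(1−e^(−0.04t))/4.15;  IBU = (α/100)·m·U·1000/V;  BU:GU = IBU/GP
U = 1.65·0.000125^(77/1000)·(1−e^(−0.04·42))/4.15 = 0.1619
IBU = (10.6/100)·16·0.1619·1000/19.1 = 14.3786
BU:GU = 14.3786/77

0.1867


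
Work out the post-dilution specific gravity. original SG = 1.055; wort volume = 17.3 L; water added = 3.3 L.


SG_new = 1 + (SG_old − 1)·V_old/(V_old + V_water)
pts = (1.055 − 1)·1000·17.3/(17.3 + 3.3) = 46.1893
SG_new = 1 + 46.1893/1000

1.0462


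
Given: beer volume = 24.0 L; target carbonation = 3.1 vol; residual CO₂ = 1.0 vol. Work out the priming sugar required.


sugar = (target − residual)·4.0·V
sugar = (3.1 − 1.0)·4.0·24.0

201.6000 g


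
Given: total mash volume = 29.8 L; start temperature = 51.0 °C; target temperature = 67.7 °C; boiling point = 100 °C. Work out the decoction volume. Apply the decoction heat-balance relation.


V_dec = V_total·(T_target − T_start)/(T_boil − T_start)
V_dec = 29.8·(67.7 − 51.0)/(100 − 51.0)

10.1563 L


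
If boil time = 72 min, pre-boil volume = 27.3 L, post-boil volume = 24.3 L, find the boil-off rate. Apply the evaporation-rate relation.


rate = (V_pre − V_post) / (t_min/60)
rate = (27.3 − 24.3) / (72/60)

2.5000 L/hr


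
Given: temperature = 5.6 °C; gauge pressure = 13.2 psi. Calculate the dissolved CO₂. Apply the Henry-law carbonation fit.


vols = (P + 14.695)·(0.01821 + 0.09011·e^(−0.04·T))
vols = (13.2 + 14.695)·(0.01821 + 0.09011·e^(−0.04·5.6))

2.5171 volumes


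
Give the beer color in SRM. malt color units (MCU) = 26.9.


SRM = 1.4922 · MCU^0.6859
SRM = 1.4922 · 26.9^0.6859

14.2723 SRM


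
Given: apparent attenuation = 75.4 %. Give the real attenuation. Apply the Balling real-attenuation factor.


RA = AA · 0.8192
RA = 75.4 · 0.8192

61.7677 %


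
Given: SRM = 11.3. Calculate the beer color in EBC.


EBC = SRM · 1.97
EBC = 11.3 · 1.97

22.2610 EBC


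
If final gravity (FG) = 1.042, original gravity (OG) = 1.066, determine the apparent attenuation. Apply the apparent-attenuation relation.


AA = (OG − FG)/(OG − 1) · 100
AA = (1.066 − 1.042)/(1.066 − 1) · 100

36.3636 %


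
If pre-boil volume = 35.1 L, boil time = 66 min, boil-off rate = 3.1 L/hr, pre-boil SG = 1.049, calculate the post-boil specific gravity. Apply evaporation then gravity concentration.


V_post = V_pre − rate·(t/60);  SG_post = 1 + (SG_pre−1)·V_pre/V_post
V_post = 35.1 − 3.1·(66/60) = 31.6900
SG_post = 1 + (1.049 − 1)·35.1/31.6900

1.0543


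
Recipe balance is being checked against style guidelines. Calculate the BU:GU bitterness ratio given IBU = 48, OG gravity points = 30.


BU:GU = IBU / OG_points
BU:GU = 48 / 30

1.6000


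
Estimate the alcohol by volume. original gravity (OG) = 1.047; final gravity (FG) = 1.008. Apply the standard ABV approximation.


ABV = (OG − FG) · 131.25
ABV = (1.047 − 1.008) · 131.25

5.1187 % ABV


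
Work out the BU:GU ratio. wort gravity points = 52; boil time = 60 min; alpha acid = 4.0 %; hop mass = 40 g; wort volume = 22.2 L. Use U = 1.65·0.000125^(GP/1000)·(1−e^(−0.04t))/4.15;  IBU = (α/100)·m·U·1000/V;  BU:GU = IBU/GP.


U = 1.65·0.000125^(52/1000)·(1−e^(−0.04·60))/4.15 = 0.2266
IBU = (4.0/100)·40·0.2266·1000/22.2 = 16.3283
BU:GU = 16.3283/52

0.3140


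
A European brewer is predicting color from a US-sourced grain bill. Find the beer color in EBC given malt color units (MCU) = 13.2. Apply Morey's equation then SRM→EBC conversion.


SRM = 1.4922·MCU^0.6859;  EBC = SRM·1.97
SRM = 1.4922·13.2^0.6859 = 8.7585
EBC = 8.7585·1.97

17.2542 EBC


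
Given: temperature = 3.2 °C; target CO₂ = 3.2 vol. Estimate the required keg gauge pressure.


psi = vols/(0.01821 + 0.09011·e^(−0.04·T)) − 14.695
psi = 3.2/(0.01821 + 0.09011·e^(−0.04·3.2)) − 14.695

18.1277 psi


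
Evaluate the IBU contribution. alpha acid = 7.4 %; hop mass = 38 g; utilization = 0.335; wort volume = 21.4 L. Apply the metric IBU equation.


IBU = (α/100)·mass·U·1000 / V
IBU = (7.4/100)·38·0.335·1000 / 21.4

44.0196 IBU


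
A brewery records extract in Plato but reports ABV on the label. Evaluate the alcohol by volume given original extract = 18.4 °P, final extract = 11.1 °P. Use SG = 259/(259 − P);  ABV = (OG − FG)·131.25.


OG = 259/(259 − 18.4) = 1.0765
FG = 259/(259 − 11.1) = 1.0448
ABV = (1.0765 − 1.0448)·131.25

4.1605 % ABV


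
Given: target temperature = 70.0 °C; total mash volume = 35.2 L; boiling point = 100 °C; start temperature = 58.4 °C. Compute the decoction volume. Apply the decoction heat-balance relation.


V_dec = V_total·(T_target − T_start)/(T_boil − T_start)
V_dec = 35.2·(70.0 − 58.4)/(100 − 58.4)

9.8154 L


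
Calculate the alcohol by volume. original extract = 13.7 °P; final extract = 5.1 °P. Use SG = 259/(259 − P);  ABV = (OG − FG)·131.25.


OG = 259/(259 − 13.7) = 1.0558
FG = 259/(259 − 5.1) = 1.0201
ABV = (1.0558 − 1.0201)·131.25

4.6939 % ABV


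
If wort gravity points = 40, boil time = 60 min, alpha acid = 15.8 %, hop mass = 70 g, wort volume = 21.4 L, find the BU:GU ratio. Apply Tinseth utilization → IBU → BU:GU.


U = 1.65·0.000125^(GP/1000)·(1−e^(−0.04t))/4.15;  IBU = (α/100)·m·U·1000/V;  BU:GU = IBU/GP
U = 1.65·0.000125^(40/1000)·(1−e^(−0.04·60))/4.15 = 0.2524
IBU = (15.8/100)·70·0.2524·1000/21.4 = 130.4224
BU:GU = 130.4224/40

3.2606


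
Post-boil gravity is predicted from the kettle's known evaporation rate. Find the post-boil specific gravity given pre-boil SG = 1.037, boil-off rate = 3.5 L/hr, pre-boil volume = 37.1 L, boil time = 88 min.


V_post = V_pre − rate·(t/60);  SG_post = 1 + (SG_pre−1)·V_pre/V_post
V_post = 37.1 − 3.5·(88/60) = 31.9667
SG_post = 1 + (1.037 − 1)·37.1/31.9667

1.0429


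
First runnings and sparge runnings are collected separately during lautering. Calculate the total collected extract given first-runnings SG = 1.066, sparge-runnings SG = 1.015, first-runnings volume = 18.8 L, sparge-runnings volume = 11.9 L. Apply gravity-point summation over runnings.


total = Σ (SG_i − 1)·1000·V_i
first = (1.066 − 1)·1000·18.8 = 1240.8000
sparge = (1.015 − 1)·1000·11.9 = 178.5000
total = 1240.8000 + 178.5000

1419.3000 gravity·L


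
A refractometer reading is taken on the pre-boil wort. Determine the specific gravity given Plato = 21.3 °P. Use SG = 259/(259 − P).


SG = 259/(259 − 21.3)

1.0896


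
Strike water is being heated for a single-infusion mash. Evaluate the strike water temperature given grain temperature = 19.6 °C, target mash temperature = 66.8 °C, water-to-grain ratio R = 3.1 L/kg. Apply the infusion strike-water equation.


T_strike = (0.41/R)·(T_mash − T_grain) + T_mash
T_strike = (0.41/3.1)·(66.8 − 19.6) + 66.8

73.0426 °C


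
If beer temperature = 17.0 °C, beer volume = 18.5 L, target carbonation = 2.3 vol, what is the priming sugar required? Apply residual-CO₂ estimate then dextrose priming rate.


residual = 14.695·(0.01821 + 0.09011·e^(−0.04·T));  sugar = (target − residual)·4.0·V
residual = 14.695·(0.01821 + 0.09011·e^(−0.04·17.0)) = 0.9384
sugar = (2.3 − 0.9384)·4.0·18.5

100.7554 g


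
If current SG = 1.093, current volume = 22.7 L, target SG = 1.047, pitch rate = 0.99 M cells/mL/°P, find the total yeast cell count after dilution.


V_w = V·((SG_c−1)/(SG_t−1)−1);  °P = 259 − 259/SG_t;  cells = rate·(V+V_w)·°P
V_w = 22.7·((1.093−1)/(1.047−1)−1) = 22.2170
V_final = 22.7 + 22.2170 = 44.9170
°P = 259 − 259/1.047 = 11.6266
cells = 0.99·44.9170·11.6266

517.0078 billion cells


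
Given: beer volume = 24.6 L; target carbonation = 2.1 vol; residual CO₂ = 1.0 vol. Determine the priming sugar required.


sugar = (target − residual)·4.0·V
sugar = (2.1 − 1.0)·4.0·24.6

108.2400 g


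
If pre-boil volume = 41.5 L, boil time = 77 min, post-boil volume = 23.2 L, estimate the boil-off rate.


rate = (V_pre − V_post) / (t_min/60)
rate = (41.5 − 23.2) / (77/60)

14.2597 L/hr


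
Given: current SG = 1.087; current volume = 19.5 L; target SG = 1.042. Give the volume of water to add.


V_water = V·((SG_curr − 1)/(SG_target − 1) − 1)
V_water = 19.5·((1.087 − 1)/(1.042 − 1) − 1)

20.8929 L


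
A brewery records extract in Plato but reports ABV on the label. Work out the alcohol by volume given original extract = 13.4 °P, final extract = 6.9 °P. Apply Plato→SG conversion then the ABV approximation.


SG = 259/(259 − P);  ABV = (OG − FG)·131.25
OG = 259/(259 − 13.4) = 1.0546
FG = 259/(259 − 6.9) = 1.0274
ABV = (1.0546 − 1.0274)·131.25

3.5687 % ABV


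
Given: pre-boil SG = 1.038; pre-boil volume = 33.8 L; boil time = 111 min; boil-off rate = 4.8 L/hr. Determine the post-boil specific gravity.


V_post = V_pre − rate·(t/60);  SG_post = 1 + (SG_pre−1)·V_pre/V_post
V_post = 33.8 − 4.8·(111/60) = 24.9200
SG_post = 1 + (1.038 − 1)·33.8/24.9200

1.0515


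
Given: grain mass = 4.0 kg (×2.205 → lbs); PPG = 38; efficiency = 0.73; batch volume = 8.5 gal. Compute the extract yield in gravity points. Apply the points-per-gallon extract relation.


points = lbs × PPG × eff / vol
lbs = 4.0 × 2.205 = 8.8200
points = 8.8200 × 38 × 0.73 / 8.5

28.7843 points


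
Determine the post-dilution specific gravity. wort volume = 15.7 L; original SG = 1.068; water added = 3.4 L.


SG_new = 1 + (SG_old − 1)·V_old/(V_old + V_water)
pts = (1.068 − 1)·1000·15.7/(15.7 + 3.4) = 55.8953
SG_new = 1 + 55.8953/1000

1.0559


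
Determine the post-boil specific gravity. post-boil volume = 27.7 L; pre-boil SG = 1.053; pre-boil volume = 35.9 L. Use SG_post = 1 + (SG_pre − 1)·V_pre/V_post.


pts_pre = (1.053 − 1)·1000 = 53.0000
pts_post = 53.0000·35.9/27.7 = 68.6895
SG_post = 1 + 68.6895/1000

1.0687


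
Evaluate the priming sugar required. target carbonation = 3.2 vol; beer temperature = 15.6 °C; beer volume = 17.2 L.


residual = 14.695·(0.01821 + 0.09011·e^(−0.04·T));  sugar = (target − residual)·4.0·V
residual = 14.695·(0.01821 + 0.09011·e^(−0.04·15.6)) = 0.9771
sugar = (3.2 − 0.9771)·4.0·17.2

152.9369 g


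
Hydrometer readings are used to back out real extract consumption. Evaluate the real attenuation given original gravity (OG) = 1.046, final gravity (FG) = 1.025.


AA = (OG−FG)/(OG−1)·100;  RA = AA·0.8192
AA = (1.046 − 1.025)/(1.046 − 1)·100 = 45.6522
RA = 45.6522·0.8192

37.3983 %


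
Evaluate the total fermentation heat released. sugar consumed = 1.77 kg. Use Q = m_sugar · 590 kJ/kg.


Q = 1.77 · 590

1044.3000 kJ


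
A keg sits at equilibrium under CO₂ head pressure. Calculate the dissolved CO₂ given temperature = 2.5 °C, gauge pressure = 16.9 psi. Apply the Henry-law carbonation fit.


vols = (P + 14.695)·(0.01821 + 0.09011·e^(−0.04·T))
vols = (16.9 + 14.695)·(0.01821 + 0.09011·e^(−0.04·2.5))

3.1514 volumes


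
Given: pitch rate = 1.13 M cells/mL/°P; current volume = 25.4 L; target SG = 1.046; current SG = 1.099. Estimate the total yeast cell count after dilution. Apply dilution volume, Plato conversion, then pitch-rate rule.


V_w = V·((SG_c−1)/(SG_t−1)−1);  °P = 259 − 259/SG_t;  cells = rate·(V+V_w)·°P
V_w = 25.4·((1.099−1)/(1.046−1)−1) = 29.2652
V_final = 25.4 + 29.2652 = 54.6652
°P = 259 − 259/1.046 = 11.3901
cells = 1.13·54.6652·11.3901

703.5832 billion cells


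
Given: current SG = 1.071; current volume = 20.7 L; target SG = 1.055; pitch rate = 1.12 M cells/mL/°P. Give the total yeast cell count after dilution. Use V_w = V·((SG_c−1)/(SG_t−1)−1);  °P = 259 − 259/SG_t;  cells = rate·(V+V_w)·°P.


V_w = 20.7·((1.071−1)/(1.055−1)−1) = 6.0218
V_final = 20.7 + 6.0218 = 26.7218
°P = 259 − 259/1.055 = 13.5024
cells = 1.12·26.7218·13.5024

404.1048 billion cells


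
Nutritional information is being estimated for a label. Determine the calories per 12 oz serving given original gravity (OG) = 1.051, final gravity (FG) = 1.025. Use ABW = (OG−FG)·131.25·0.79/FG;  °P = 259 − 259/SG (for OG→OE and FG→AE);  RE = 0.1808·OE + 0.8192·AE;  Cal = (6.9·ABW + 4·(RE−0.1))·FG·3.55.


ABW = (1.051 − 1.025)·131.25·0.79/1.025 = 2.6301
OE = 259 − 259/1.051 = 12.5680 °P
AE = 259 − 259/1.025 = 6.3171 °P
RE = 0.1808·12.5680 + 0.8192·6.3171 = 7.4472 °P
Cal = (6.9·2.6301 + 4·(7.4472−0.1))·1.025·3.55

172.9746 kcal


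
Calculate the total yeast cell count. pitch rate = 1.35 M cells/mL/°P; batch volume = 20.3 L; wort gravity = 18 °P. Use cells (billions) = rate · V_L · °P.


cells = 1.35 · 20.3 · 18

493.2900 billion cells


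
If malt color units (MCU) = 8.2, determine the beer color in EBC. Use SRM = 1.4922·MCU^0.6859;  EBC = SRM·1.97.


SRM = 1.4922·8.2^0.6859 = 6.3185
EBC = 6.3185·1.97

12.4474 EBC


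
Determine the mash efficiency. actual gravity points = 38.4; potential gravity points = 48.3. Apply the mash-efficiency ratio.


efficiency = actual / potential × 100
efficiency = 38.4 / 48.3 × 100

79.5031 %


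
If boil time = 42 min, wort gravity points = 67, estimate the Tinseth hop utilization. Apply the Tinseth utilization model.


U = 1.65·0.000125^(GP/1000) · (1 − e^(−0.04·t))/4.15
bigness = 1.65·0.000125^(67/1000) = 0.9036
boil_factor = (1 − e^(−0.04·42))/4.15 = 0.1961
U = 0.9036 · 0.1961

0.1772


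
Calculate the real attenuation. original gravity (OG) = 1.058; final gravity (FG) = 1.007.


AA = (OG−FG)/(OG−1)·100;  RA = AA·0.8192
AA = (1.058 − 1.007)/(1.058 − 1)·100 = 87.9310
RA = 87.9310·0.8192

72.0331 %


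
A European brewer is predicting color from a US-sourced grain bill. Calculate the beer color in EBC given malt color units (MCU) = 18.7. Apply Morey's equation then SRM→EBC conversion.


SRM = 1.4922·MCU^0.6859;  EBC = SRM·1.97
SRM = 1.4922·18.7^0.6859 = 11.1220
EBC = 11.1220·1.97

21.9104 EBC


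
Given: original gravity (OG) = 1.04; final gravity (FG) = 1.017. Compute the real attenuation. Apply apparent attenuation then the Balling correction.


AA = (OG−FG)/(OG−1)·100;  RA = AA·0.8192
AA = (1.04 − 1.017)/(1.04 − 1)·100 = 57.5000
RA = 57.5000·0.8192

47.1040 %


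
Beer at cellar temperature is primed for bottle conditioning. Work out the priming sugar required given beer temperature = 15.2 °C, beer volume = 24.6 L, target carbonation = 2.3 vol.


residual = 14.695·(0.01821 + 0.09011·e^(−0.04·T));  sugar = (target − residual)·4.0·V
residual = 14.695·(0.01821 + 0.09011·e^(−0.04·15.2)) = 0.9885
sugar = (2.3 − 0.9885)·4.0·24.6

129.0493 g


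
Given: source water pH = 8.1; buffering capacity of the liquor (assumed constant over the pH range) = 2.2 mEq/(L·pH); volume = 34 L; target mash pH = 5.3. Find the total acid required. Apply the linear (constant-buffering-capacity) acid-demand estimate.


acid = buffering capacity · (pH_source − pH_target) · V
acid = 2.2 · (8.1 − 5.3) · 34

209.4400 mEq


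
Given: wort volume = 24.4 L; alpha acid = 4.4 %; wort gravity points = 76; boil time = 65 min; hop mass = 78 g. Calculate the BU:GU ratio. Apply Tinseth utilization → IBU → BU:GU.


U = 1.65·0.000125^(GP/1000)·(1−e^(−0.04t))/4.15;  IBU = (α/100)·m·U·1000/V;  BU:GU = IBU/GP
U = 1.65·0.000125^(76/1000)·(1−e^(−0.04·65))/4.15 = 0.1859
IBU = (4.4/100)·78·0.1859·1000/24.4 = 26.1482
BU:GU = 26.1482/76

0.3441


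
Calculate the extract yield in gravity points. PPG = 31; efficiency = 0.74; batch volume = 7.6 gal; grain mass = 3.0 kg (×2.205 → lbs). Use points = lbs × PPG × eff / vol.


lbs = 3.0 × 2.205 = 6.6150
points = 6.6150 × 31 × 0.74 / 7.6

19.9669 points


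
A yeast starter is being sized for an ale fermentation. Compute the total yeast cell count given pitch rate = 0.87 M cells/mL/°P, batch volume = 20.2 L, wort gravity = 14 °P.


cells (billions) = rate · V_L · °P
cells = 0.87 · 20.2 · 14

246.0360 billion cells


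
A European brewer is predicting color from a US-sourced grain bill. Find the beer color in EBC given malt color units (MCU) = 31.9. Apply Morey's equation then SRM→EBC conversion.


SRM = 1.4922·MCU^0.6859;  EBC = SRM·1.97
SRM = 1.4922·31.9^0.6859 = 16.0427
EBC = 16.0427·1.97

31.6041 EBC


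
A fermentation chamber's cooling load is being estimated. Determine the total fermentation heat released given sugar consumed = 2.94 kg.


Q = m_sugar · 590 kJ/kg
Q = 2.94 · 590

1734.6000 kJ


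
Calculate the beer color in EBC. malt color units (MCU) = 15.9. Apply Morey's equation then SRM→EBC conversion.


SRM = 1.4922·MCU^0.6859;  EBC = SRM·1.97
SRM = 1.4922·15.9^0.6859 = 9.9510
EBC = 9.9510·1.97

19.6034 EBC


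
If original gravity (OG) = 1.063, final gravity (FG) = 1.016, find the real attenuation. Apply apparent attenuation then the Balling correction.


AA = (OG−FG)/(OG−1)·100;  RA = AA·0.8192
AA = (1.063 − 1.016)/(1.063 − 1)·100 = 74.6032
RA = 74.6032·0.8192

61.1149 %


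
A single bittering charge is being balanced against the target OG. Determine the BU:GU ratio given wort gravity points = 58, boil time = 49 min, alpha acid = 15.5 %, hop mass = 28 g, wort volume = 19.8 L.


U = 1.65·0.000125^(GP/1000)·(1−e^(−0.04t))/4.15;  IBU = (α/100)·m·U·1000/V;  BU:GU = IBU/GP
U = 1.65·0.000125^(58/1000)·(1−e^(−0.04·49))/4.15 = 0.2028
IBU = (15.5/100)·28·0.2028·1000/19.8 = 44.4576
BU:GU = 44.4576/58

0.7665


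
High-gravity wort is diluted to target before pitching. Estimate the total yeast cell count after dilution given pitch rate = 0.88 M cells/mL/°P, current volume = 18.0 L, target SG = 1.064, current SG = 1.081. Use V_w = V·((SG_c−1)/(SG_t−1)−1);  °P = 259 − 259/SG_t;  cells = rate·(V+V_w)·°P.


V_w = 18.0·((1.081−1)/(1.064−1)−1) = 4.7812
V_final = 18.0 + 4.7812 = 22.7812
°P = 259 − 259/1.064 = 15.5789
cells = 0.88·22.7812·15.5789

312.3189 billion cells


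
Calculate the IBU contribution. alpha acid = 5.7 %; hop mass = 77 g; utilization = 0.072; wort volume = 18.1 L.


IBU = (α/100)·mass·U·1000 / V
IBU = (5.7/100)·77·0.072·1000 / 18.1

17.4590 IBU


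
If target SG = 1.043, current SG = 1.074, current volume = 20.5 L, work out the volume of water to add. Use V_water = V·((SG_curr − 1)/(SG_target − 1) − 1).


V_water = 20.5·((1.074 − 1)/(1.043 − 1) − 1)

14.7791 L


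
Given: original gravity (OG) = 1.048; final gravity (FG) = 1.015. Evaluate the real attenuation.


AA = (OG−FG)/(OG−1)·100;  RA = AA·0.8192
AA = (1.048 − 1.015)/(1.048 − 1)·100 = 68.7500
RA = 68.7500·0.8192

56.3200 %


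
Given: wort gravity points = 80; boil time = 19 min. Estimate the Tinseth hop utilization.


U = 1.65·0.000125^(GP/1000) · (1 − e^(−0.04·t))/4.15
bigness = 1.65·0.000125^(80/1000) = 0.8040
boil_factor = (1 − e^(−0.04·19))/4.15 = 0.1283
U = 0.8040 · 0.1283

0.1031


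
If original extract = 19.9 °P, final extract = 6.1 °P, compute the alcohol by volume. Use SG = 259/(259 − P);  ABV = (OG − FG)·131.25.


OG = 259/(259 − 19.9) = 1.0832
FG = 259/(259 − 6.1) = 1.0241
ABV = (1.0832 − 1.0241)·131.25

7.7580 % ABV


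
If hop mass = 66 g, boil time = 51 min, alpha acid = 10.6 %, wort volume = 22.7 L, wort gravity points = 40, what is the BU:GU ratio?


U = 1.65·0.000125^(GP/1000)·(1−e^(−0.04t))/4.15;  IBU = (α/100)·m·U·1000/V;  BU:GU = IBU/GP
U = 1.65·0.000125^(40/1000)·(1−e^(−0.04·51))/4.15 = 0.2414
IBU = (10.6/100)·66·0.2414·1000/22.7 = 74.4117
BU:GU = 74.4117/40

1.8603


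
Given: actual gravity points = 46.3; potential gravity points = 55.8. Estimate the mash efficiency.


efficiency = actual / potential × 100
efficiency = 46.3 / 55.8 × 100

82.9749 %


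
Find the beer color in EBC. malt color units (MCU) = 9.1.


SRM = 1.4922·MCU^0.6859;  EBC = SRM·1.97
SRM = 1.4922·9.1^0.6859 = 6.7863
EBC = 6.7863·1.97

13.3690 EBC


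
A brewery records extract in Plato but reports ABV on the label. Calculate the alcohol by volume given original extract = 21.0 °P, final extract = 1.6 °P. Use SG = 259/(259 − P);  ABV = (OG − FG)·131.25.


OG = 259/(259 − 21.0) = 1.0882
FG = 259/(259 − 1.6) = 1.0062
ABV = (1.0882 − 1.0062)·131.25

10.7650 % ABV


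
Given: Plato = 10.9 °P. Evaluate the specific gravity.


SG = 259/(259 − P)
SG = 259/(259 − 10.9)

1.0439
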